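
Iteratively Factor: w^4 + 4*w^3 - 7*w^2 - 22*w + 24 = (w - 2)*(w^3 + 6*w^2 + 5*w - 12) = (w - 2)*(w + 4)*(w^2 + 2*w - 3) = (w - 2)*(w + 3)*(w + 4)*(w - 1)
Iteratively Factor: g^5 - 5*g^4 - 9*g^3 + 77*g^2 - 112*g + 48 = (g - 3)*(g^4 - 2*g^3 - 15*g^2 + 32*g - 16) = (g - 4)*(g - 3)*(g^3 + 2*g^2 - 7*g + 4) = (g - 4)*(g - 3)*(g + 4)*(g^2 - 2*g + 1) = (g - 4)*(g - 3)*(g - 1)*(g + 4)*(g - 1)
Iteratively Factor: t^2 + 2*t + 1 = (t + 1)*(t + 1)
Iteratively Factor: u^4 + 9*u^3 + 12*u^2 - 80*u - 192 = (u + 4)*(u^3 + 5*u^2 - 8*u - 48) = (u + 4)^2*(u^2 + u - 12) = (u + 4)^3*(u - 3)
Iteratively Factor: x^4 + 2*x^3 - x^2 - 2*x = (x)*(x^3 + 2*x^2 - x - 2) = x*(x - 1)*(x^2 + 3*x + 2) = x*(x - 1)*(x + 1)*(x + 2)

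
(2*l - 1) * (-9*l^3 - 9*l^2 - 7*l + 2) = -18*l^4 - 9*l^3 - 5*l^2 + 11*l - 2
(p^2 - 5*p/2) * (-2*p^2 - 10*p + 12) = -2*p^4 - 5*p^3 + 37*p^2 - 30*p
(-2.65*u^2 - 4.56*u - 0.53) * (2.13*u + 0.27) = -5.6445*u^3 - 10.4283*u^2 - 2.3601*u - 0.1431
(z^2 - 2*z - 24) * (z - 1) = z^3 - 3*z^2 - 22*z + 24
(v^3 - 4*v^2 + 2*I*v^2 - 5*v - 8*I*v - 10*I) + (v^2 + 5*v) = v^3 - 3*v^2 + 2*I*v^2 - 8*I*v - 10*I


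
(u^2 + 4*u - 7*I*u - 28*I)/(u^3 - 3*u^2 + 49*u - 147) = (u + 4)/(u^2 + u*(-3 + 7*I) - 21*I)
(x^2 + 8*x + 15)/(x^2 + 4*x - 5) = (x + 3)/(x - 1)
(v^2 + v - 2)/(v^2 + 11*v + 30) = (v^2 + v - 2)/(v^2 + 11*v + 30)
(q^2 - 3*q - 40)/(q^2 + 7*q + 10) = (q - 8)/(q + 2)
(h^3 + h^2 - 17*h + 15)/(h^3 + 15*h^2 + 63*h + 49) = (h^3 + h^2 - 17*h + 15)/(h^3 + 15*h^2 + 63*h + 49)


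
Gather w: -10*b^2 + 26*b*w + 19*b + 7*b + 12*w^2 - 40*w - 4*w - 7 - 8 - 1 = -10*b^2 + 26*b + 12*w^2 + w*(26*b - 44) - 16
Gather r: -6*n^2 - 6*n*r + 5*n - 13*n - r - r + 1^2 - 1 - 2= -6*n^2 - 8*n + r*(-6*n - 2) - 2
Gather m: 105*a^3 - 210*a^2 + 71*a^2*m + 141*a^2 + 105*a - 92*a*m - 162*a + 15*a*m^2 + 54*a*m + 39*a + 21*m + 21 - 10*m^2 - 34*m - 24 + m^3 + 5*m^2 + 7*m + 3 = 105*a^3 - 69*a^2 - 18*a + m^3 + m^2*(15*a - 5) + m*(71*a^2 - 38*a - 6)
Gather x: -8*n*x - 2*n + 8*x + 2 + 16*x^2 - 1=-2*n + 16*x^2 + x*(8 - 8*n) + 1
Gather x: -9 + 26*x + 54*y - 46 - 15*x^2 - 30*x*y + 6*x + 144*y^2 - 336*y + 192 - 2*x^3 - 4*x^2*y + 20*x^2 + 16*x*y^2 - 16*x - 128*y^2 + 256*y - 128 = -2*x^3 + x^2*(5 - 4*y) + x*(16*y^2 - 30*y + 16) + 16*y^2 - 26*y + 9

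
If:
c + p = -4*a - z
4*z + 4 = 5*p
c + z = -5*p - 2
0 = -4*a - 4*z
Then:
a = 13/18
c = -43/18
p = 2/9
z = -13/18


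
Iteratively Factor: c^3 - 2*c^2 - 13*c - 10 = (c + 2)*(c^2 - 4*c - 5) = (c - 5)*(c + 2)*(c + 1)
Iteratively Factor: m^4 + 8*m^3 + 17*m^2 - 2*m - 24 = (m + 3)*(m^3 + 5*m^2 + 2*m - 8) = (m + 2)*(m + 3)*(m^2 + 3*m - 4) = (m + 2)*(m + 3)*(m + 4)*(m - 1)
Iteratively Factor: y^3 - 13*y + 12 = (y - 1)*(y^2 + y - 12) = (y - 3)*(y - 1)*(y + 4)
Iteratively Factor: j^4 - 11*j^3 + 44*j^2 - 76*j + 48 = (j - 4)*(j^3 - 7*j^2 + 16*j - 12) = (j - 4)*(j - 3)*(j^2 - 4*j + 4) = (j - 4)*(j - 3)*(j - 2)*(j - 2)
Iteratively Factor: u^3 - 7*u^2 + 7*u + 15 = (u - 3)*(u^2 - 4*u - 5) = (u - 5)*(u - 3)*(u + 1)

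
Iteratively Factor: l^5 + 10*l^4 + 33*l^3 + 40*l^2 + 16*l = (l + 1)*(l^4 + 9*l^3 + 24*l^2 + 16*l) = (l + 1)*(l + 4)*(l^3 + 5*l^2 + 4*l) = (l + 1)^2*(l + 4)*(l^2 + 4*l) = (l + 1)^2*(l + 4)^2*(l)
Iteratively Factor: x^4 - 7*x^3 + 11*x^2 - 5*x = (x - 5)*(x^3 - 2*x^2 + x) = (x - 5)*(x - 1)*(x^2 - x) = x*(x - 5)*(x - 1)*(x - 1)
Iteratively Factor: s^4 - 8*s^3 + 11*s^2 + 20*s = (s - 5)*(s^3 - 3*s^2 - 4*s) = (s - 5)*(s - 4)*(s^2 + s) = s*(s - 5)*(s - 4)*(s + 1)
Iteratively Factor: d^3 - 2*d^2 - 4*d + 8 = (d - 2)*(d^2 - 4) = (d - 2)^2*(d + 2)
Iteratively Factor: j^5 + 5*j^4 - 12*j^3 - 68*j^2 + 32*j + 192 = (j + 2)*(j^4 + 3*j^3 - 18*j^2 - 32*j + 96) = (j + 2)*(j + 4)*(j^3 - j^2 - 14*j + 24) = (j + 2)*(j + 4)^2*(j^2 - 5*j + 6) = (j - 3)*(j + 2)*(j + 4)^2*(j - 2)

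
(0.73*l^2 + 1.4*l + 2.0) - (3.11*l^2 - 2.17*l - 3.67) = -2.38*l^2 + 3.57*l + 5.67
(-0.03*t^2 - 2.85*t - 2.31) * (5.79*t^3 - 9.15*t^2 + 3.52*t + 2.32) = -0.1737*t^5 - 16.227*t^4 + 12.597*t^3 + 11.0349*t^2 - 14.7432*t - 5.3592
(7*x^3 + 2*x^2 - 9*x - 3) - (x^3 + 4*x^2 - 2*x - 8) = 6*x^3 - 2*x^2 - 7*x + 5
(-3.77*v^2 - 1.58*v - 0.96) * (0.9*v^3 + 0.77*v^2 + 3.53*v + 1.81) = -3.393*v^5 - 4.3249*v^4 - 15.3887*v^3 - 13.1403*v^2 - 6.2486*v - 1.7376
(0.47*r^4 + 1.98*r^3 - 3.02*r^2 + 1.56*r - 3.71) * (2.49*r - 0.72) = 1.1703*r^5 + 4.5918*r^4 - 8.9454*r^3 + 6.0588*r^2 - 10.3611*r + 2.6712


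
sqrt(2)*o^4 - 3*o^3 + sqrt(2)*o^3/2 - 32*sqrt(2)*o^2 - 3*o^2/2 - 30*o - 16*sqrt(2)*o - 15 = (o - 5*sqrt(2))*(o + sqrt(2)/2)*(o + 3*sqrt(2))*(sqrt(2)*o + sqrt(2)/2)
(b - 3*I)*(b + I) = b^2 - 2*I*b + 3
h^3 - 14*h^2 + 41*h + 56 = (h - 8)*(h - 7)*(h + 1)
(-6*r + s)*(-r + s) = 6*r^2 - 7*r*s + s^2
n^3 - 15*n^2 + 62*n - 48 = (n - 8)*(n - 6)*(n - 1)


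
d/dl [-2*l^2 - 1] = -4*l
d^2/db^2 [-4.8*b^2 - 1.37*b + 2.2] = -9.60000000000000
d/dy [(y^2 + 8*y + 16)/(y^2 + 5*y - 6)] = (-3*y^2 - 44*y - 128)/(y^4 + 10*y^3 + 13*y^2 - 60*y + 36)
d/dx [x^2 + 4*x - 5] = 2*x + 4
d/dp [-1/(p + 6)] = (p + 6)^(-2)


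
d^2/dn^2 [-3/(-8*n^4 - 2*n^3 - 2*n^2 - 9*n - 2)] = 6*(-2*(24*n^2 + 3*n + 1)*(8*n^4 + 2*n^3 + 2*n^2 + 9*n + 2) + (32*n^3 + 6*n^2 + 4*n + 9)^2)/(8*n^4 + 2*n^3 + 2*n^2 + 9*n + 2)^3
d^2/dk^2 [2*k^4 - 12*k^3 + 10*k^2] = 24*k^2 - 72*k + 20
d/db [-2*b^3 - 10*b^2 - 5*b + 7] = -6*b^2 - 20*b - 5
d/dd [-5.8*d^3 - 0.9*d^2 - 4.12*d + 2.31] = -17.4*d^2 - 1.8*d - 4.12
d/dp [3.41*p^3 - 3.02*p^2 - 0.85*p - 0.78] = 10.23*p^2 - 6.04*p - 0.85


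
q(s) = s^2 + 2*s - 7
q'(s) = 2*s + 2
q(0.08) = -6.83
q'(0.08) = 2.16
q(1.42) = -2.14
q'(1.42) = 4.84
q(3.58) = 12.98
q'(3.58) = 9.16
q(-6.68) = 24.26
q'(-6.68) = -11.36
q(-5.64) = 13.53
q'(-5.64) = -9.28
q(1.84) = 0.07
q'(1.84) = 5.68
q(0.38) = -6.10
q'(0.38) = 2.76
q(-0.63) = -7.86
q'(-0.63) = 0.74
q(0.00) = -7.00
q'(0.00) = 2.00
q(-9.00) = 56.00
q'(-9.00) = -16.00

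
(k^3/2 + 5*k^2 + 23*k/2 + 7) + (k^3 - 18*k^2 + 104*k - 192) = 3*k^3/2 - 13*k^2 + 231*k/2 - 185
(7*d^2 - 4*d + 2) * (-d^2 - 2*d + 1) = -7*d^4 - 10*d^3 + 13*d^2 - 8*d + 2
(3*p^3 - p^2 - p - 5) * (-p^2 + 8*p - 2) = -3*p^5 + 25*p^4 - 13*p^3 - p^2 - 38*p + 10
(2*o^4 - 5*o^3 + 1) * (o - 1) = 2*o^5 - 7*o^4 + 5*o^3 + o - 1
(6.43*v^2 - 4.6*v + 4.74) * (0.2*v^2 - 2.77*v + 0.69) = 1.286*v^4 - 18.7311*v^3 + 18.1267*v^2 - 16.3038*v + 3.2706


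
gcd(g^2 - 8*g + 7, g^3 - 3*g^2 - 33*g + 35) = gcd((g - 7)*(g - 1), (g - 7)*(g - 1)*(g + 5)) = g^2 - 8*g + 7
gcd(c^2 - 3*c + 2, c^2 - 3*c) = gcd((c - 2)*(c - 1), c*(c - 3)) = 1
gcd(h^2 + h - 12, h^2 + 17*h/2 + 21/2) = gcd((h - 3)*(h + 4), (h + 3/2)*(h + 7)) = 1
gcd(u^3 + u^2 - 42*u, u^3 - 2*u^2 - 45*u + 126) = u^2 + u - 42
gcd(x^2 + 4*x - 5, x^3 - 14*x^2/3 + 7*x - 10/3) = x - 1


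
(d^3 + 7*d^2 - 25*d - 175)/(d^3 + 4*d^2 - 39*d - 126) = (d^2 - 25)/(d^2 - 3*d - 18)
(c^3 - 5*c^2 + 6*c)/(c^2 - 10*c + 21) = c*(c - 2)/(c - 7)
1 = 1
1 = 1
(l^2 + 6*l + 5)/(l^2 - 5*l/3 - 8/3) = 3*(l + 5)/(3*l - 8)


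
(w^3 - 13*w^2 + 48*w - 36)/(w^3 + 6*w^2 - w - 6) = (w^2 - 12*w + 36)/(w^2 + 7*w + 6)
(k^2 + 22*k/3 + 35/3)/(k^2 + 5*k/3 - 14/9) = 3*(k + 5)/(3*k - 2)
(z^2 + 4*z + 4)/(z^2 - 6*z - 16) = (z + 2)/(z - 8)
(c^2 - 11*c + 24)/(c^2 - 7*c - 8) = (c - 3)/(c + 1)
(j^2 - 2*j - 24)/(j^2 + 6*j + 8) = (j - 6)/(j + 2)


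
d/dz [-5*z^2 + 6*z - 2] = 6 - 10*z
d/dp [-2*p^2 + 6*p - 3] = 6 - 4*p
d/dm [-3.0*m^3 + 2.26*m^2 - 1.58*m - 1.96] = -9.0*m^2 + 4.52*m - 1.58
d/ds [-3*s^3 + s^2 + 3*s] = -9*s^2 + 2*s + 3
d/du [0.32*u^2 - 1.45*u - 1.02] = 0.64*u - 1.45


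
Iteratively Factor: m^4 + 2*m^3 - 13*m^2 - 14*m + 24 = (m + 2)*(m^3 - 13*m + 12) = (m + 2)*(m + 4)*(m^2 - 4*m + 3) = (m - 3)*(m + 2)*(m + 4)*(m - 1)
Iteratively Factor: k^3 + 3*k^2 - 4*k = (k)*(k^2 + 3*k - 4) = k*(k + 4)*(k - 1)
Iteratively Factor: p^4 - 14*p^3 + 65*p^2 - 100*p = (p - 5)*(p^3 - 9*p^2 + 20*p) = (p - 5)^2*(p^2 - 4*p) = (p - 5)^2*(p - 4)*(p)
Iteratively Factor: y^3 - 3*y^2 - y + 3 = (y + 1)*(y^2 - 4*y + 3) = (y - 1)*(y + 1)*(y - 3)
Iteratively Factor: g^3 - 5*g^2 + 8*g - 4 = (g - 2)*(g^2 - 3*g + 2) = (g - 2)^2*(g - 1)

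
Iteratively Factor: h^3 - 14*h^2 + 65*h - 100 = (h - 5)*(h^2 - 9*h + 20) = (h - 5)^2*(h - 4)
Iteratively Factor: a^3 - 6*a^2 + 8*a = (a)*(a^2 - 6*a + 8) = a*(a - 4)*(a - 2)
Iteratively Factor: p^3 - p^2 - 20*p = (p + 4)*(p^2 - 5*p) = (p - 5)*(p + 4)*(p)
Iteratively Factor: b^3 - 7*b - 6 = (b + 2)*(b^2 - 2*b - 3) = (b + 1)*(b + 2)*(b - 3)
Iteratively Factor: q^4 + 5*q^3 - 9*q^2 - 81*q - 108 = (q + 3)*(q^3 + 2*q^2 - 15*q - 36) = (q + 3)^2*(q^2 - q - 12) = (q - 4)*(q + 3)^2*(q + 3)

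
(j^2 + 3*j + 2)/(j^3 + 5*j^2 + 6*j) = (j + 1)/(j*(j + 3))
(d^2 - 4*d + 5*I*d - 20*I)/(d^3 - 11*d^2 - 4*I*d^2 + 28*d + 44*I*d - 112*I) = (d + 5*I)/(d^2 - d*(7 + 4*I) + 28*I)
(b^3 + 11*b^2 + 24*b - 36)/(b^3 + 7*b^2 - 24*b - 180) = (b - 1)/(b - 5)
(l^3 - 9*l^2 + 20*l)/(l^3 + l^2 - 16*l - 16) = l*(l - 5)/(l^2 + 5*l + 4)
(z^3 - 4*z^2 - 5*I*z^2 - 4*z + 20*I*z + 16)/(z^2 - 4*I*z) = z - 4 - I + 4*I/z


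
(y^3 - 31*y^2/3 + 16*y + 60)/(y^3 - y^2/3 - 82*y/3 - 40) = (y - 6)/(y + 4)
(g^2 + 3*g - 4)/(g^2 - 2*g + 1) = (g + 4)/(g - 1)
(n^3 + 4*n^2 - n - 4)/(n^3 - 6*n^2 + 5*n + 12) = (n^2 + 3*n - 4)/(n^2 - 7*n + 12)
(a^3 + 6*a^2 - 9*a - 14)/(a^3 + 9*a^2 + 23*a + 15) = (a^2 + 5*a - 14)/(a^2 + 8*a + 15)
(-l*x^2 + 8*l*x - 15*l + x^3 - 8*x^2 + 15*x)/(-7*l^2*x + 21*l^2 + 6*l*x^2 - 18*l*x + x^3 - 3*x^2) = (x - 5)/(7*l + x)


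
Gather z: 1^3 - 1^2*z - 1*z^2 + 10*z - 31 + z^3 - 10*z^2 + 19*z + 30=z^3 - 11*z^2 + 28*z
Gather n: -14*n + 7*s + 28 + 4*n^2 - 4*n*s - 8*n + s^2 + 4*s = 4*n^2 + n*(-4*s - 22) + s^2 + 11*s + 28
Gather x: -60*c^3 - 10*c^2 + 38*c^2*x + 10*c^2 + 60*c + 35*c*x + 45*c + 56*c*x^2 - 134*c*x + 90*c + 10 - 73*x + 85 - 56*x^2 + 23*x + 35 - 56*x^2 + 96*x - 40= -60*c^3 + 195*c + x^2*(56*c - 112) + x*(38*c^2 - 99*c + 46) + 90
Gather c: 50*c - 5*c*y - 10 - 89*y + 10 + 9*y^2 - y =c*(50 - 5*y) + 9*y^2 - 90*y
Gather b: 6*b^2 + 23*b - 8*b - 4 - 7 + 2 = 6*b^2 + 15*b - 9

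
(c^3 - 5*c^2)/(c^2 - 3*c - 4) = c^2*(5 - c)/(-c^2 + 3*c + 4)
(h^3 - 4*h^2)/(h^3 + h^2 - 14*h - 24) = h^2/(h^2 + 5*h + 6)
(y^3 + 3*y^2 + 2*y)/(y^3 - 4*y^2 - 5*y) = (y + 2)/(y - 5)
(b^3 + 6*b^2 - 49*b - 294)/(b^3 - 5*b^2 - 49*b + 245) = (b + 6)/(b - 5)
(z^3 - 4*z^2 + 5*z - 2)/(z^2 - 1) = (z^2 - 3*z + 2)/(z + 1)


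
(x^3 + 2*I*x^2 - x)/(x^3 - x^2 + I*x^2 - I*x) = (x + I)/(x - 1)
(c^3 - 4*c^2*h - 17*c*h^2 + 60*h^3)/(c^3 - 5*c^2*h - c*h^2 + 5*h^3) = (c^2 + c*h - 12*h^2)/(c^2 - h^2)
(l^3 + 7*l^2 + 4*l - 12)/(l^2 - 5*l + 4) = (l^2 + 8*l + 12)/(l - 4)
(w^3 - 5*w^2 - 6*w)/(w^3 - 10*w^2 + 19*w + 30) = w/(w - 5)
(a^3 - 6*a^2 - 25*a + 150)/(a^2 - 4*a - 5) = (a^2 - a - 30)/(a + 1)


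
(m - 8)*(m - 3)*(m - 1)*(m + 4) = m^4 - 8*m^3 - 13*m^2 + 116*m - 96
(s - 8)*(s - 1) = s^2 - 9*s + 8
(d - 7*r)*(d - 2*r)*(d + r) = d^3 - 8*d^2*r + 5*d*r^2 + 14*r^3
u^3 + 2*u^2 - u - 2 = (u - 1)*(u + 1)*(u + 2)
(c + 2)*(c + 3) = c^2 + 5*c + 6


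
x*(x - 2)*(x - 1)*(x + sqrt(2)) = x^4 - 3*x^3 + sqrt(2)*x^3 - 3*sqrt(2)*x^2 + 2*x^2 + 2*sqrt(2)*x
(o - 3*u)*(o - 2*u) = o^2 - 5*o*u + 6*u^2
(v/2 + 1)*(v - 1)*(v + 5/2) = v^3/2 + 7*v^2/4 + v/4 - 5/2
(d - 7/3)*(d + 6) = d^2 + 11*d/3 - 14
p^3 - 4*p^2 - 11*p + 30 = (p - 5)*(p - 2)*(p + 3)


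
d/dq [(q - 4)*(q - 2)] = 2*q - 6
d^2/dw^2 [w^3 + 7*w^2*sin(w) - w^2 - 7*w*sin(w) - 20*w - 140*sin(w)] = -7*w^2*sin(w) + 7*w*sin(w) + 28*w*cos(w) + 6*w + 154*sin(w) - 14*cos(w) - 2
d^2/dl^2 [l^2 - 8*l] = 2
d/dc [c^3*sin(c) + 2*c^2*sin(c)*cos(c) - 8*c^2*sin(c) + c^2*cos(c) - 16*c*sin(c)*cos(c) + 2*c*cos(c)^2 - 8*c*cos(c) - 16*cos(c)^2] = c^3*cos(c) + 2*c^2*sin(c) - 8*c^2*cos(c) + 2*c^2*cos(2*c) - 8*c*sin(c) + 2*c*cos(c) - 16*c*cos(2*c) + 8*sin(2*c) - 8*cos(c) + cos(2*c) + 1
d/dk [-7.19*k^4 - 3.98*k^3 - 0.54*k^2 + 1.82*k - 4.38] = -28.76*k^3 - 11.94*k^2 - 1.08*k + 1.82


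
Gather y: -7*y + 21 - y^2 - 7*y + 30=-y^2 - 14*y + 51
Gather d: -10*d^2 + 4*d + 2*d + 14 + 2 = -10*d^2 + 6*d + 16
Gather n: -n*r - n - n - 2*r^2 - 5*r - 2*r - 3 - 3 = n*(-r - 2) - 2*r^2 - 7*r - 6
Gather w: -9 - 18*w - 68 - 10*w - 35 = -28*w - 112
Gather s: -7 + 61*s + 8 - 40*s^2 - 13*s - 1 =-40*s^2 + 48*s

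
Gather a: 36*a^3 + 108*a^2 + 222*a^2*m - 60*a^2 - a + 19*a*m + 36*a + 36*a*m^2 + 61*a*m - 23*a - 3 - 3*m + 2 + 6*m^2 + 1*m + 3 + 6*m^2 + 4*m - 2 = 36*a^3 + a^2*(222*m + 48) + a*(36*m^2 + 80*m + 12) + 12*m^2 + 2*m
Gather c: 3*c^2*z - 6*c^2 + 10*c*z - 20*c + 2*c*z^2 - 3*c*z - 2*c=c^2*(3*z - 6) + c*(2*z^2 + 7*z - 22)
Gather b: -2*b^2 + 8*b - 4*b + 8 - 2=-2*b^2 + 4*b + 6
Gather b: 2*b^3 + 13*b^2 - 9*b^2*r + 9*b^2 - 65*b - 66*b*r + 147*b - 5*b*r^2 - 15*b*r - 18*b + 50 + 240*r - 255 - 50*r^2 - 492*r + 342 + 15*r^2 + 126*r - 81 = 2*b^3 + b^2*(22 - 9*r) + b*(-5*r^2 - 81*r + 64) - 35*r^2 - 126*r + 56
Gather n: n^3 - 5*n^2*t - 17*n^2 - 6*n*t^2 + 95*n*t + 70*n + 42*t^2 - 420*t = n^3 + n^2*(-5*t - 17) + n*(-6*t^2 + 95*t + 70) + 42*t^2 - 420*t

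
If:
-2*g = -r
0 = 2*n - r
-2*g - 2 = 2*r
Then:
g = -1/3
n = -1/3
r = -2/3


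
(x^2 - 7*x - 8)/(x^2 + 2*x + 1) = (x - 8)/(x + 1)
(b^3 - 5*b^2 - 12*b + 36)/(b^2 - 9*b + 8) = (b^3 - 5*b^2 - 12*b + 36)/(b^2 - 9*b + 8)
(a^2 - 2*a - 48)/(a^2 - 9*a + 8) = (a + 6)/(a - 1)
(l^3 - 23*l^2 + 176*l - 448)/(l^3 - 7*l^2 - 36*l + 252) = (l^2 - 16*l + 64)/(l^2 - 36)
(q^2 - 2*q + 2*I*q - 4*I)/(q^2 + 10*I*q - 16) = (q - 2)/(q + 8*I)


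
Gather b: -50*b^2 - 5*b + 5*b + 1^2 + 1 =2 - 50*b^2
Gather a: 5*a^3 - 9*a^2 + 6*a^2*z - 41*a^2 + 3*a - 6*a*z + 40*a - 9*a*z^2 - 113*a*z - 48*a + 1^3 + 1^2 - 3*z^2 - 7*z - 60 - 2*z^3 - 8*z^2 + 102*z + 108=5*a^3 + a^2*(6*z - 50) + a*(-9*z^2 - 119*z - 5) - 2*z^3 - 11*z^2 + 95*z + 50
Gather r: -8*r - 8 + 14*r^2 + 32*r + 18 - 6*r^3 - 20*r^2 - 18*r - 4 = -6*r^3 - 6*r^2 + 6*r + 6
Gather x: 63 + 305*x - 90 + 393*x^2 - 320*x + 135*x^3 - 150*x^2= 135*x^3 + 243*x^2 - 15*x - 27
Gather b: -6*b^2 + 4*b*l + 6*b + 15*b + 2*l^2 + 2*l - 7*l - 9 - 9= -6*b^2 + b*(4*l + 21) + 2*l^2 - 5*l - 18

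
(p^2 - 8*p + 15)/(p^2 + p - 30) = (p - 3)/(p + 6)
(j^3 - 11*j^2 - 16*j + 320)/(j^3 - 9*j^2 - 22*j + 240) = (j - 8)/(j - 6)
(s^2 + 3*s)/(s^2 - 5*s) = (s + 3)/(s - 5)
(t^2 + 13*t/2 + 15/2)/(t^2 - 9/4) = 2*(t + 5)/(2*t - 3)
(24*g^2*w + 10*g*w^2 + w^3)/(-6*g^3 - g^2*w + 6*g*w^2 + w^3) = w*(4*g + w)/(-g^2 + w^2)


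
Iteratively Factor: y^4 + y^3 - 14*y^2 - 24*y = (y + 3)*(y^3 - 2*y^2 - 8*y) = y*(y + 3)*(y^2 - 2*y - 8) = y*(y - 4)*(y + 3)*(y + 2)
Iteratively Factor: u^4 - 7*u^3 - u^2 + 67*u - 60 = (u - 4)*(u^3 - 3*u^2 - 13*u + 15) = (u - 4)*(u + 3)*(u^2 - 6*u + 5) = (u - 4)*(u - 1)*(u + 3)*(u - 5)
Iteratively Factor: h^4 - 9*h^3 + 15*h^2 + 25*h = (h + 1)*(h^3 - 10*h^2 + 25*h) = (h - 5)*(h + 1)*(h^2 - 5*h) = h*(h - 5)*(h + 1)*(h - 5)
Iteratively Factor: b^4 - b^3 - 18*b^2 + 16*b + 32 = (b + 4)*(b^3 - 5*b^2 + 2*b + 8) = (b - 2)*(b + 4)*(b^2 - 3*b - 4) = (b - 2)*(b + 1)*(b + 4)*(b - 4)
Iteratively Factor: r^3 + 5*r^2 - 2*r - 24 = (r + 4)*(r^2 + r - 6) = (r + 3)*(r + 4)*(r - 2)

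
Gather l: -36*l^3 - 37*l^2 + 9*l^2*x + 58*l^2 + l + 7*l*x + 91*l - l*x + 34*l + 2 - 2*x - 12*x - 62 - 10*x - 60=-36*l^3 + l^2*(9*x + 21) + l*(6*x + 126) - 24*x - 120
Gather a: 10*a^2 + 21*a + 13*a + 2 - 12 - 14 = 10*a^2 + 34*a - 24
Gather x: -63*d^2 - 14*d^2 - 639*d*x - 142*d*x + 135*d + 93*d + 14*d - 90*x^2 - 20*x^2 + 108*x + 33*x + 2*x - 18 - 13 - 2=-77*d^2 + 242*d - 110*x^2 + x*(143 - 781*d) - 33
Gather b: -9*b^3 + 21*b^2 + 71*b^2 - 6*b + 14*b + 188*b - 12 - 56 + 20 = -9*b^3 + 92*b^2 + 196*b - 48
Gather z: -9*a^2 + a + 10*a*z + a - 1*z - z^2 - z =-9*a^2 + 2*a - z^2 + z*(10*a - 2)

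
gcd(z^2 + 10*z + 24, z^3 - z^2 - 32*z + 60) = z + 6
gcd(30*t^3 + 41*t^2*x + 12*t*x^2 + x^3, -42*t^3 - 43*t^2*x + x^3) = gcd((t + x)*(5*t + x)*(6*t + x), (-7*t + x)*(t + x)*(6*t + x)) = 6*t^2 + 7*t*x + x^2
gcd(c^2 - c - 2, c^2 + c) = c + 1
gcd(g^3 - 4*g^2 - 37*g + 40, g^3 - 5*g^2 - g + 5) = g - 1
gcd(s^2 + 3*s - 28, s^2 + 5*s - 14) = s + 7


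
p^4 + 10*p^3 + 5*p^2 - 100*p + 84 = (p - 2)*(p - 1)*(p + 6)*(p + 7)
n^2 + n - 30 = (n - 5)*(n + 6)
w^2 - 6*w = w*(w - 6)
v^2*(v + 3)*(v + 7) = v^4 + 10*v^3 + 21*v^2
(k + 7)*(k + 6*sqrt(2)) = k^2 + 7*k + 6*sqrt(2)*k + 42*sqrt(2)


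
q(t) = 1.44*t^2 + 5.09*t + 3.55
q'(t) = 2.88*t + 5.09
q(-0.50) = 1.36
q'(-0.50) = 3.65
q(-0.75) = 0.54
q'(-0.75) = 2.93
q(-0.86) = 0.24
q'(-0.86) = 2.61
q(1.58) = 15.19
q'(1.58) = 9.64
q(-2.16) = -0.73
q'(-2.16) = -1.13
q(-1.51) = -0.85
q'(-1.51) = 0.74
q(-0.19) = 2.63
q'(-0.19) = 4.54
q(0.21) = 4.68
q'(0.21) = 5.69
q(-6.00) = 24.85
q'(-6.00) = -12.19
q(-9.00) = 74.38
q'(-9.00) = -20.83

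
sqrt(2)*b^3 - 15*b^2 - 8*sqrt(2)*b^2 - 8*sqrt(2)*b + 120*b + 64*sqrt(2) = (b - 8)*(b - 8*sqrt(2))*(sqrt(2)*b + 1)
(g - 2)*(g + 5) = g^2 + 3*g - 10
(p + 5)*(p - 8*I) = p^2 + 5*p - 8*I*p - 40*I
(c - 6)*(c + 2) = c^2 - 4*c - 12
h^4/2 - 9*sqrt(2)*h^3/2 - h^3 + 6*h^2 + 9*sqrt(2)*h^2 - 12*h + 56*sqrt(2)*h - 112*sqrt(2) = (h/2 + sqrt(2))*(h - 2)*(h - 7*sqrt(2))*(h - 4*sqrt(2))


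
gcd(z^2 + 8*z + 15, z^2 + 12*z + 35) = z + 5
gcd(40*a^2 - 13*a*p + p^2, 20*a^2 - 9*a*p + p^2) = -5*a + p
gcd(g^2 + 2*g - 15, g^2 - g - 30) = g + 5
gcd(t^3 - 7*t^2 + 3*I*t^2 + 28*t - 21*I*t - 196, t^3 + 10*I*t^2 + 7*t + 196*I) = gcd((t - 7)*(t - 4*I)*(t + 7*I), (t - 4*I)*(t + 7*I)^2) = t^2 + 3*I*t + 28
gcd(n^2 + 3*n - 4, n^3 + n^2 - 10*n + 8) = n^2 + 3*n - 4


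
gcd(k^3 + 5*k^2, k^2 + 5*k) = k^2 + 5*k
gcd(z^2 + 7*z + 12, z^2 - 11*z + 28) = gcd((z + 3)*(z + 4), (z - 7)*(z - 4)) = 1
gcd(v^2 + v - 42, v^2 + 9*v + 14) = v + 7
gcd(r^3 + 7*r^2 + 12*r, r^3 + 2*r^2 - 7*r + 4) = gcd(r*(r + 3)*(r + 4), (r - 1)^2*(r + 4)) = r + 4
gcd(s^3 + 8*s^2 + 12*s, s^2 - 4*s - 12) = s + 2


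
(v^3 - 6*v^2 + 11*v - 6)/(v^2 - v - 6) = (v^2 - 3*v + 2)/(v + 2)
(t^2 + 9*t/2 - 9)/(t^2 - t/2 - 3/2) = (t + 6)/(t + 1)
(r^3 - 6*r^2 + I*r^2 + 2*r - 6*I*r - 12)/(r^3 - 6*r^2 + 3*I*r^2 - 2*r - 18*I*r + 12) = (r - I)/(r + I)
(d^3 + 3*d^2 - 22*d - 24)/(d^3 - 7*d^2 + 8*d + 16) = (d + 6)/(d - 4)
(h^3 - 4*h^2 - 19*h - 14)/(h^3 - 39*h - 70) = (h + 1)/(h + 5)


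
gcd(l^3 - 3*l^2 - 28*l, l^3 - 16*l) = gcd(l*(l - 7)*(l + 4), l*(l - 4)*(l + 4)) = l^2 + 4*l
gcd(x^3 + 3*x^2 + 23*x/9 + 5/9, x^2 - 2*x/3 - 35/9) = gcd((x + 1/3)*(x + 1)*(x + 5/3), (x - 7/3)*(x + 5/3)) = x + 5/3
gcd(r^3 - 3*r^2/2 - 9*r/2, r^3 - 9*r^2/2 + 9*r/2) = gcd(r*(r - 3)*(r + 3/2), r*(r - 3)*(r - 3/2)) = r^2 - 3*r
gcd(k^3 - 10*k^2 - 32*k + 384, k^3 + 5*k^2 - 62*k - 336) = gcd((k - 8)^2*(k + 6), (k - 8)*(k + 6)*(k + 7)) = k^2 - 2*k - 48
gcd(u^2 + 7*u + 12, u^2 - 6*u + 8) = 1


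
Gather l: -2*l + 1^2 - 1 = -2*l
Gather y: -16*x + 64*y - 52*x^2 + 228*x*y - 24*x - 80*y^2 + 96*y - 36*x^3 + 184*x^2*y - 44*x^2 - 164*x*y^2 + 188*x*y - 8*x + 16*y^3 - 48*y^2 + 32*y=-36*x^3 - 96*x^2 - 48*x + 16*y^3 + y^2*(-164*x - 128) + y*(184*x^2 + 416*x + 192)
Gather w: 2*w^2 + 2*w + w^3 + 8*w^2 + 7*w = w^3 + 10*w^2 + 9*w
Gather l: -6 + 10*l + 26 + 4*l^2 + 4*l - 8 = 4*l^2 + 14*l + 12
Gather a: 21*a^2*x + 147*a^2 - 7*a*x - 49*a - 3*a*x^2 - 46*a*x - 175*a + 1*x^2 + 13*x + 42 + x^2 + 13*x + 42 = a^2*(21*x + 147) + a*(-3*x^2 - 53*x - 224) + 2*x^2 + 26*x + 84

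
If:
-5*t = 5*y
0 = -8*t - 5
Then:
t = -5/8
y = 5/8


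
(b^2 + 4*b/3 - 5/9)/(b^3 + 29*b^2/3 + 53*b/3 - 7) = (b + 5/3)/(b^2 + 10*b + 21)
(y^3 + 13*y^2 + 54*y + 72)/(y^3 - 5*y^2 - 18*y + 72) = (y^2 + 9*y + 18)/(y^2 - 9*y + 18)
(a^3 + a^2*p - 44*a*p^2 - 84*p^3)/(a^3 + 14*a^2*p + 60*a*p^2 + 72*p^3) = (a - 7*p)/(a + 6*p)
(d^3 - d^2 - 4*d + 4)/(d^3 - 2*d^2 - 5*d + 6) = (d - 2)/(d - 3)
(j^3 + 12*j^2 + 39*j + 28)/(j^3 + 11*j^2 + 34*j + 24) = (j + 7)/(j + 6)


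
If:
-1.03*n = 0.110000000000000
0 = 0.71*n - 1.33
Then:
No Solution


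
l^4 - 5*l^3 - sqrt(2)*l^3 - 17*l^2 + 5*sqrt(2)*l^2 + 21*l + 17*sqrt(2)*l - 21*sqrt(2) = (l - 7)*(l - 1)*(l + 3)*(l - sqrt(2))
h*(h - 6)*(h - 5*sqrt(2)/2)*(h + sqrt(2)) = h^4 - 6*h^3 - 3*sqrt(2)*h^3/2 - 5*h^2 + 9*sqrt(2)*h^2 + 30*h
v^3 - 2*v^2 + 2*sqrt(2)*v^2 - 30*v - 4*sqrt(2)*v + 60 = (v - 2)*(v - 3*sqrt(2))*(v + 5*sqrt(2))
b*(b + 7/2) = b^2 + 7*b/2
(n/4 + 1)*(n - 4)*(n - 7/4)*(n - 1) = n^4/4 - 11*n^3/16 - 57*n^2/16 + 11*n - 7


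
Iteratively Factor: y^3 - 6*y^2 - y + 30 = (y - 3)*(y^2 - 3*y - 10) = (y - 5)*(y - 3)*(y + 2)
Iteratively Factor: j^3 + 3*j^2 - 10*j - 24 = (j + 2)*(j^2 + j - 12) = (j - 3)*(j + 2)*(j + 4)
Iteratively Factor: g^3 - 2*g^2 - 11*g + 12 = (g - 1)*(g^2 - g - 12) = (g - 4)*(g - 1)*(g + 3)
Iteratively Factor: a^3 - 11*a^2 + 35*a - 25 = (a - 1)*(a^2 - 10*a + 25) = (a - 5)*(a - 1)*(a - 5)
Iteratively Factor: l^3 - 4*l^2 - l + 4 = (l + 1)*(l^2 - 5*l + 4) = (l - 1)*(l + 1)*(l - 4)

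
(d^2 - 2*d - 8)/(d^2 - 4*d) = (d + 2)/d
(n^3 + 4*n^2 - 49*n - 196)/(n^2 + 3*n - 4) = (n^2 - 49)/(n - 1)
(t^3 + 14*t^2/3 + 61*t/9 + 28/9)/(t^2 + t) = t + 11/3 + 28/(9*t)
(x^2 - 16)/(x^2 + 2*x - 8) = (x - 4)/(x - 2)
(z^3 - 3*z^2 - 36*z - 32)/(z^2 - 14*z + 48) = (z^2 + 5*z + 4)/(z - 6)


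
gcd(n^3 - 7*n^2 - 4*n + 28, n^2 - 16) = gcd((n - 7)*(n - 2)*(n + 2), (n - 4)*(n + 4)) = 1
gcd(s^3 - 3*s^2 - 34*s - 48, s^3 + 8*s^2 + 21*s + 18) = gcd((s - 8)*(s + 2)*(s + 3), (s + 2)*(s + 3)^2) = s^2 + 5*s + 6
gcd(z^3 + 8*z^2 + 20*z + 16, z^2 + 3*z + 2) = z + 2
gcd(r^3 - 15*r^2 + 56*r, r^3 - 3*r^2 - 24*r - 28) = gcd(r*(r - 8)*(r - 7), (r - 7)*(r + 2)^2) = r - 7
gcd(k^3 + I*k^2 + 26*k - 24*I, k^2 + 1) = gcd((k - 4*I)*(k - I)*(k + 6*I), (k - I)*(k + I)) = k - I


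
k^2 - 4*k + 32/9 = (k - 8/3)*(k - 4/3)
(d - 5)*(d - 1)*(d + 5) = d^3 - d^2 - 25*d + 25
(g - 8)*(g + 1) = g^2 - 7*g - 8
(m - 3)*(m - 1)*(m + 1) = m^3 - 3*m^2 - m + 3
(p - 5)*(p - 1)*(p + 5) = p^3 - p^2 - 25*p + 25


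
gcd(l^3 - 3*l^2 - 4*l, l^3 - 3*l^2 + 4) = l + 1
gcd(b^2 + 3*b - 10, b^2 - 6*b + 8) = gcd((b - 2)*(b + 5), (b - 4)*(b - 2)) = b - 2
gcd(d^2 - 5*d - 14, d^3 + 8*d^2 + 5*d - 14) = d + 2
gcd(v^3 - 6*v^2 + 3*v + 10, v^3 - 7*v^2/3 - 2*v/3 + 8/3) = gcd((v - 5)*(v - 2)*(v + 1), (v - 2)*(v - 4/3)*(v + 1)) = v^2 - v - 2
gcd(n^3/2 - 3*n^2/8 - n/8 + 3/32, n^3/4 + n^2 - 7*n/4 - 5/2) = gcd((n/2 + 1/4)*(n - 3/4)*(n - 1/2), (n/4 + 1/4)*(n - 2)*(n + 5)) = 1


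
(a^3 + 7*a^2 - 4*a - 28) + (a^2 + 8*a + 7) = a^3 + 8*a^2 + 4*a - 21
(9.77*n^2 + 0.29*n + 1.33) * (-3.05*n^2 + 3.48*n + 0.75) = -29.7985*n^4 + 33.1151*n^3 + 4.2802*n^2 + 4.8459*n + 0.9975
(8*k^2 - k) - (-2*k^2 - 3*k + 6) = 10*k^2 + 2*k - 6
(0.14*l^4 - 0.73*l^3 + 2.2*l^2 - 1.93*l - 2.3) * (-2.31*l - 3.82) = -0.3234*l^5 + 1.1515*l^4 - 2.2934*l^3 - 3.9457*l^2 + 12.6856*l + 8.786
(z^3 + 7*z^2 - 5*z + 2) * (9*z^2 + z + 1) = 9*z^5 + 64*z^4 - 37*z^3 + 20*z^2 - 3*z + 2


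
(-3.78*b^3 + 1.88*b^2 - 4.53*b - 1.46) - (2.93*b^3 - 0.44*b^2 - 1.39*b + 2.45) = -6.71*b^3 + 2.32*b^2 - 3.14*b - 3.91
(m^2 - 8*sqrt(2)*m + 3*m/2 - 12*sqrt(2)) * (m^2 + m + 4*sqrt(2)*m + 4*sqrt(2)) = m^4 - 4*sqrt(2)*m^3 + 5*m^3/2 - 125*m^2/2 - 10*sqrt(2)*m^2 - 160*m - 6*sqrt(2)*m - 96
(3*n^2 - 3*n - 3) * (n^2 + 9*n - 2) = 3*n^4 + 24*n^3 - 36*n^2 - 21*n + 6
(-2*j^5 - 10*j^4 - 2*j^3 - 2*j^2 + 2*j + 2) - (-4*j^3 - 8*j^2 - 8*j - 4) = -2*j^5 - 10*j^4 + 2*j^3 + 6*j^2 + 10*j + 6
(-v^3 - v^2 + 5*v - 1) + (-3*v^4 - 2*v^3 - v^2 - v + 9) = -3*v^4 - 3*v^3 - 2*v^2 + 4*v + 8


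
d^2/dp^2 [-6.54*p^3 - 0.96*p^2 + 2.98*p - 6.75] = -39.24*p - 1.92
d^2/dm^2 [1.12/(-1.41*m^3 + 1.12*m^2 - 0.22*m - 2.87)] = ((9.4752*m - 2.5088)*(1.41*m^3 - 1.12*m^2 + 0.22*m + 2.87) - 1.12*(4.23*m^2 - 2.24*m + 0.22)*(8.46*m^2 - 4.48*m + 0.44))/(1.41*m^3 - 1.12*m^2 + 0.22*m + 2.87)^3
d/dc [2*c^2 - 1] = 4*c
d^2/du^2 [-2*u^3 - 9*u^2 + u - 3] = -12*u - 18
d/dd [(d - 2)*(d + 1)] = 2*d - 1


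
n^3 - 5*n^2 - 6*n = n*(n - 6)*(n + 1)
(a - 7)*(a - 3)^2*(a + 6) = a^4 - 7*a^3 - 27*a^2 + 243*a - 378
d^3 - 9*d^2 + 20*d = d*(d - 5)*(d - 4)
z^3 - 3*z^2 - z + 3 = (z - 3)*(z - 1)*(z + 1)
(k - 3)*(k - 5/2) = k^2 - 11*k/2 + 15/2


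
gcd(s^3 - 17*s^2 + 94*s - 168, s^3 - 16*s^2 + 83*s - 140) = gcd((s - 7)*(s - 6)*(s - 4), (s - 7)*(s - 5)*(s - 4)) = s^2 - 11*s + 28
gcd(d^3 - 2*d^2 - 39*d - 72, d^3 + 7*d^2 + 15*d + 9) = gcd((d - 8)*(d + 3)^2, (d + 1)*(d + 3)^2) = d^2 + 6*d + 9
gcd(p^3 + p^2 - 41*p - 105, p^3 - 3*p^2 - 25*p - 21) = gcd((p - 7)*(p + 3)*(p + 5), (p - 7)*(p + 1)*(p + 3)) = p^2 - 4*p - 21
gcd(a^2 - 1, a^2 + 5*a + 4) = a + 1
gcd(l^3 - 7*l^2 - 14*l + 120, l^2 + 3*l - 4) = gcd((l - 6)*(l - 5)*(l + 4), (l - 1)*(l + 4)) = l + 4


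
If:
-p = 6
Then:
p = -6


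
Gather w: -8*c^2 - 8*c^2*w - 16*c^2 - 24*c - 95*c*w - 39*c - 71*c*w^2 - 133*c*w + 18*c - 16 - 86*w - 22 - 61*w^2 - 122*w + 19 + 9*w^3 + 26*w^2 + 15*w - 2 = -24*c^2 - 45*c + 9*w^3 + w^2*(-71*c - 35) + w*(-8*c^2 - 228*c - 193) - 21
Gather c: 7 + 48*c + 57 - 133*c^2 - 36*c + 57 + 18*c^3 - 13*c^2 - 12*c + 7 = 18*c^3 - 146*c^2 + 128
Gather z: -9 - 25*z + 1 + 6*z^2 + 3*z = 6*z^2 - 22*z - 8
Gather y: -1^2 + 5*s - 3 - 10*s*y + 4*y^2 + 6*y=5*s + 4*y^2 + y*(6 - 10*s) - 4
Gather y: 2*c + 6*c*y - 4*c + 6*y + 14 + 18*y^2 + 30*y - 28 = -2*c + 18*y^2 + y*(6*c + 36) - 14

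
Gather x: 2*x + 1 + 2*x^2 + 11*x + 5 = 2*x^2 + 13*x + 6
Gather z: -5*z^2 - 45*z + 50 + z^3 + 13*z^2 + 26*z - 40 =z^3 + 8*z^2 - 19*z + 10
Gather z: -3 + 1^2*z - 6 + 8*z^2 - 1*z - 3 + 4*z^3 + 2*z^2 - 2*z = 4*z^3 + 10*z^2 - 2*z - 12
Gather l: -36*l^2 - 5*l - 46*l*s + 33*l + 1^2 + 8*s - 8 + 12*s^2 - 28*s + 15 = -36*l^2 + l*(28 - 46*s) + 12*s^2 - 20*s + 8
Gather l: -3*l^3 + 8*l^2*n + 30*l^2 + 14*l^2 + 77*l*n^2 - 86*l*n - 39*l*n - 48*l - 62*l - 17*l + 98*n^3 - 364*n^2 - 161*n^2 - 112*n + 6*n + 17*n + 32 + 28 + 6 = -3*l^3 + l^2*(8*n + 44) + l*(77*n^2 - 125*n - 127) + 98*n^3 - 525*n^2 - 89*n + 66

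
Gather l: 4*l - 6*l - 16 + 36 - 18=2 - 2*l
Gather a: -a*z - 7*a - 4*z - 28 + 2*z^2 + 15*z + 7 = a*(-z - 7) + 2*z^2 + 11*z - 21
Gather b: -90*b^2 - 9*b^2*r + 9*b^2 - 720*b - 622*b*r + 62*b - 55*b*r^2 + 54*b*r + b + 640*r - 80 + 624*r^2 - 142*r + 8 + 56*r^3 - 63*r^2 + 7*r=b^2*(-9*r - 81) + b*(-55*r^2 - 568*r - 657) + 56*r^3 + 561*r^2 + 505*r - 72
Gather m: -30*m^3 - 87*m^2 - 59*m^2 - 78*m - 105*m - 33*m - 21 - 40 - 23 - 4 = -30*m^3 - 146*m^2 - 216*m - 88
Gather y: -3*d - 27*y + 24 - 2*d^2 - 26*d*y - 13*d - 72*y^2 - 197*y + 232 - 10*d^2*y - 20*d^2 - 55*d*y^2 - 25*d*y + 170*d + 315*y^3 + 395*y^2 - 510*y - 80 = -22*d^2 + 154*d + 315*y^3 + y^2*(323 - 55*d) + y*(-10*d^2 - 51*d - 734) + 176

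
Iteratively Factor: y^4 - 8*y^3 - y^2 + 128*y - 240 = (y - 5)*(y^3 - 3*y^2 - 16*y + 48) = (y - 5)*(y - 4)*(y^2 + y - 12) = (y - 5)*(y - 4)*(y + 4)*(y - 3)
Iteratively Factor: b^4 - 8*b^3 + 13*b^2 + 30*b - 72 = (b + 2)*(b^3 - 10*b^2 + 33*b - 36) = (b - 3)*(b + 2)*(b^2 - 7*b + 12) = (b - 3)^2*(b + 2)*(b - 4)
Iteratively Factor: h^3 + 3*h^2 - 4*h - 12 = (h - 2)*(h^2 + 5*h + 6) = (h - 2)*(h + 2)*(h + 3)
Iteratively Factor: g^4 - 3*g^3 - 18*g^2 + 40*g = (g - 5)*(g^3 + 2*g^2 - 8*g) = g*(g - 5)*(g^2 + 2*g - 8) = g*(g - 5)*(g + 4)*(g - 2)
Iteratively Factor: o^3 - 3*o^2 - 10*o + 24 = (o + 3)*(o^2 - 6*o + 8) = (o - 2)*(o + 3)*(o - 4)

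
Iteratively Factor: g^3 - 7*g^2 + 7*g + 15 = (g + 1)*(g^2 - 8*g + 15) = (g - 3)*(g + 1)*(g - 5)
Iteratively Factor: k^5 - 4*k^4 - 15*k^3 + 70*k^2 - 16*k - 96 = (k - 2)*(k^4 - 2*k^3 - 19*k^2 + 32*k + 48) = (k - 2)*(k + 4)*(k^3 - 6*k^2 + 5*k + 12) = (k - 3)*(k - 2)*(k + 4)*(k^2 - 3*k - 4) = (k - 3)*(k - 2)*(k + 1)*(k + 4)*(k - 4)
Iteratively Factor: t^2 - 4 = (t + 2)*(t - 2)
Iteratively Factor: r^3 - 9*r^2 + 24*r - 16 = (r - 4)*(r^2 - 5*r + 4) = (r - 4)*(r - 1)*(r - 4)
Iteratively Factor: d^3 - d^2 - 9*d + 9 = (d + 3)*(d^2 - 4*d + 3) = (d - 1)*(d + 3)*(d - 3)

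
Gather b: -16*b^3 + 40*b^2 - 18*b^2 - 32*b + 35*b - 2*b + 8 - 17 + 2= -16*b^3 + 22*b^2 + b - 7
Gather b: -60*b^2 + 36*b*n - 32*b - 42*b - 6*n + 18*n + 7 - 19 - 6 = -60*b^2 + b*(36*n - 74) + 12*n - 18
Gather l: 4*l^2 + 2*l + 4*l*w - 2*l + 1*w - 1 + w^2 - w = 4*l^2 + 4*l*w + w^2 - 1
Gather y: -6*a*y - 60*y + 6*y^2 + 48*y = 6*y^2 + y*(-6*a - 12)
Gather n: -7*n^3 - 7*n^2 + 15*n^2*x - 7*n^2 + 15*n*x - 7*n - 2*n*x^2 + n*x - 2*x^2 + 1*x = -7*n^3 + n^2*(15*x - 14) + n*(-2*x^2 + 16*x - 7) - 2*x^2 + x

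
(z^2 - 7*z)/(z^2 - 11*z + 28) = z/(z - 4)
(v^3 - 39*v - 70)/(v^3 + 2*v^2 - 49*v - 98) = (v + 5)/(v + 7)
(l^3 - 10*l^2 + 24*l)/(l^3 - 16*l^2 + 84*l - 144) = l/(l - 6)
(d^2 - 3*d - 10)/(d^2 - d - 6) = (d - 5)/(d - 3)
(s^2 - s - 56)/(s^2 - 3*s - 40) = (s + 7)/(s + 5)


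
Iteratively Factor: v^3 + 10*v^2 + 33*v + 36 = (v + 3)*(v^2 + 7*v + 12) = (v + 3)*(v + 4)*(v + 3)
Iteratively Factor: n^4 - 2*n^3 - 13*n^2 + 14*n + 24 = (n + 1)*(n^3 - 3*n^2 - 10*n + 24) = (n + 1)*(n + 3)*(n^2 - 6*n + 8) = (n - 4)*(n + 1)*(n + 3)*(n - 2)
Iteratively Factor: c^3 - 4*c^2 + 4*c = (c - 2)*(c^2 - 2*c) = c*(c - 2)*(c - 2)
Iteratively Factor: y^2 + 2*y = (y + 2)*(y)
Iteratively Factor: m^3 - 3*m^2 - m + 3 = (m + 1)*(m^2 - 4*m + 3) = (m - 1)*(m + 1)*(m - 3)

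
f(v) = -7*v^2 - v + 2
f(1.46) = -14.38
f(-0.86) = -2.32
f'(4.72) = -67.08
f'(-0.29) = 3.06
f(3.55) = -89.77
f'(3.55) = -50.70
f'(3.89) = -55.46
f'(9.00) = -127.00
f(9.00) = -574.00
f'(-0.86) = 11.04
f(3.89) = -107.81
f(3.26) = -75.65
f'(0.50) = -8.00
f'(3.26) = -46.64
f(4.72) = -158.67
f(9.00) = -574.00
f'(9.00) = -127.00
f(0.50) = -0.25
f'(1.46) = -21.44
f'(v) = -14*v - 1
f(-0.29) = 1.70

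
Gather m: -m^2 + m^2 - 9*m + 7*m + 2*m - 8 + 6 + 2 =0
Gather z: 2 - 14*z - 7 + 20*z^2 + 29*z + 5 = 20*z^2 + 15*z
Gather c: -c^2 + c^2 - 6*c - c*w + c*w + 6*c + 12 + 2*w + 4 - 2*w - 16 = 0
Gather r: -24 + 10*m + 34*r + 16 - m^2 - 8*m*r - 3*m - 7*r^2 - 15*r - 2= -m^2 + 7*m - 7*r^2 + r*(19 - 8*m) - 10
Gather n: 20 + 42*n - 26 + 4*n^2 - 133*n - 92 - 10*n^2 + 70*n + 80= -6*n^2 - 21*n - 18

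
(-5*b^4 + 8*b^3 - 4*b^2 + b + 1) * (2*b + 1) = -10*b^5 + 11*b^4 - 2*b^2 + 3*b + 1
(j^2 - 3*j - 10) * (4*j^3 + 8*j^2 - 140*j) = 4*j^5 - 4*j^4 - 204*j^3 + 340*j^2 + 1400*j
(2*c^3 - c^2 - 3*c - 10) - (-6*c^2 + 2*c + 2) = 2*c^3 + 5*c^2 - 5*c - 12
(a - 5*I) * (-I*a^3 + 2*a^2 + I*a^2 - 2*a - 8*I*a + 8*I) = -I*a^4 - 3*a^3 + I*a^3 + 3*a^2 - 18*I*a^2 - 40*a + 18*I*a + 40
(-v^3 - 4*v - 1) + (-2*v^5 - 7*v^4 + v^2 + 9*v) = -2*v^5 - 7*v^4 - v^3 + v^2 + 5*v - 1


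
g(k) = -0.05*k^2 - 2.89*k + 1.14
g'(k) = -0.1*k - 2.89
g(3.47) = -9.49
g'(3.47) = -3.24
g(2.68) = -6.96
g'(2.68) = -3.16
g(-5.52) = 15.57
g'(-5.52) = -2.34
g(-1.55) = 5.50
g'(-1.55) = -2.74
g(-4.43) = 12.96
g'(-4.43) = -2.45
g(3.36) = -9.13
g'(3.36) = -3.23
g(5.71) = -16.99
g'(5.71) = -3.46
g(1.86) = -4.41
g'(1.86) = -3.08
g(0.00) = 1.14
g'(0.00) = -2.89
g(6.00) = -18.00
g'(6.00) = -3.49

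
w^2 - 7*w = w*(w - 7)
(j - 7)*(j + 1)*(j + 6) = j^3 - 43*j - 42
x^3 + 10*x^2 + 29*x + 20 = (x + 1)*(x + 4)*(x + 5)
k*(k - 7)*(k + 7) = k^3 - 49*k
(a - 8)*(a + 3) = a^2 - 5*a - 24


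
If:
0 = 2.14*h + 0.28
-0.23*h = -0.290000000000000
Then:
No Solution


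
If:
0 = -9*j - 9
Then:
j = -1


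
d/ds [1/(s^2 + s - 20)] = (-2*s - 1)/(s^2 + s - 20)^2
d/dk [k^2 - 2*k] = 2*k - 2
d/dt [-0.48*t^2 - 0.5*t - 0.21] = -0.96*t - 0.5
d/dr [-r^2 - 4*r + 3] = -2*r - 4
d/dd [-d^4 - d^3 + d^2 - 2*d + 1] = -4*d^3 - 3*d^2 + 2*d - 2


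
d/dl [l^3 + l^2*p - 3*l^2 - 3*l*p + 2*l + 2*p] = 3*l^2 + 2*l*p - 6*l - 3*p + 2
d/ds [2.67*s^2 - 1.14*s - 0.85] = 5.34*s - 1.14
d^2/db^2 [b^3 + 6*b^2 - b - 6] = 6*b + 12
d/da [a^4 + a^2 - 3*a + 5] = 4*a^3 + 2*a - 3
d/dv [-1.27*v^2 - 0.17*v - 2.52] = -2.54*v - 0.17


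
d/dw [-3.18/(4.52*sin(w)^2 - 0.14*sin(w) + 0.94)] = (28.7472*sin(w) - 0.4452)*cos(w)/(4.52*sin(w)^2 - 0.14*sin(w) + 0.94)^2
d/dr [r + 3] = 1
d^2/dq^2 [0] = 0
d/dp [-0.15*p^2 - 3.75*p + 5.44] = -0.3*p - 3.75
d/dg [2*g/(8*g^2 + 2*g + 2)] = (4*g^2 - g*(8*g + 1) + g + 1)/(4*g^2 + g + 1)^2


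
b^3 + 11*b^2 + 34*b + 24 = (b + 1)*(b + 4)*(b + 6)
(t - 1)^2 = t^2 - 2*t + 1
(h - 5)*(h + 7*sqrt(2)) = h^2 - 5*h + 7*sqrt(2)*h - 35*sqrt(2)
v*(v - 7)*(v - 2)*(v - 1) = v^4 - 10*v^3 + 23*v^2 - 14*v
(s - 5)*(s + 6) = s^2 + s - 30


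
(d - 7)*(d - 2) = d^2 - 9*d + 14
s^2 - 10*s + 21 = (s - 7)*(s - 3)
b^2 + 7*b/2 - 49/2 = (b - 7/2)*(b + 7)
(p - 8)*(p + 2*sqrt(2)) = p^2 - 8*p + 2*sqrt(2)*p - 16*sqrt(2)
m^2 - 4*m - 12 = (m - 6)*(m + 2)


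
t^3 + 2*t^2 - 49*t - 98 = (t - 7)*(t + 2)*(t + 7)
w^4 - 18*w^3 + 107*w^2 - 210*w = w*(w - 7)*(w - 6)*(w - 5)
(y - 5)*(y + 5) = y^2 - 25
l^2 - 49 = (l - 7)*(l + 7)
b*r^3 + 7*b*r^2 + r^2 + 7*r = r*(r + 7)*(b*r + 1)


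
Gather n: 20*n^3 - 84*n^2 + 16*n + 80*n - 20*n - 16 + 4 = 20*n^3 - 84*n^2 + 76*n - 12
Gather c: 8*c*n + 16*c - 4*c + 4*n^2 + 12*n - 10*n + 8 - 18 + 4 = c*(8*n + 12) + 4*n^2 + 2*n - 6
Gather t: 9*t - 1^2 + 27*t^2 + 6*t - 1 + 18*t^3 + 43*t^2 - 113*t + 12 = 18*t^3 + 70*t^2 - 98*t + 10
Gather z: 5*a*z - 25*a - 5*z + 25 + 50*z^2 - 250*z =-25*a + 50*z^2 + z*(5*a - 255) + 25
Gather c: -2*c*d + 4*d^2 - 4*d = -2*c*d + 4*d^2 - 4*d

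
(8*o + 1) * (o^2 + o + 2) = 8*o^3 + 9*o^2 + 17*o + 2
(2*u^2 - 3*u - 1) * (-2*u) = -4*u^3 + 6*u^2 + 2*u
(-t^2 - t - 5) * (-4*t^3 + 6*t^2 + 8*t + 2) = 4*t^5 - 2*t^4 + 6*t^3 - 40*t^2 - 42*t - 10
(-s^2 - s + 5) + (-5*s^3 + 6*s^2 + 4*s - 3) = -5*s^3 + 5*s^2 + 3*s + 2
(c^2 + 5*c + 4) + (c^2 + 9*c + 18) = 2*c^2 + 14*c + 22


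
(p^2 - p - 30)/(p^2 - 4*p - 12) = (p + 5)/(p + 2)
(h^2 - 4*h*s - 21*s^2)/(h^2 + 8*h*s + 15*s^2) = (h - 7*s)/(h + 5*s)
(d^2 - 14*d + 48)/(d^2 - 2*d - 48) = (d - 6)/(d + 6)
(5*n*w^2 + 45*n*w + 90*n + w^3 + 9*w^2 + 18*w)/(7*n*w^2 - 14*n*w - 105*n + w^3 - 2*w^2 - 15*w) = (5*n*w + 30*n + w^2 + 6*w)/(7*n*w - 35*n + w^2 - 5*w)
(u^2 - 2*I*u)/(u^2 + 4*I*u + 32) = u*(u - 2*I)/(u^2 + 4*I*u + 32)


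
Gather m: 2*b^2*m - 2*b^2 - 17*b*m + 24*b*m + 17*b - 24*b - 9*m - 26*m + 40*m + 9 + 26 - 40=-2*b^2 - 7*b + m*(2*b^2 + 7*b + 5) - 5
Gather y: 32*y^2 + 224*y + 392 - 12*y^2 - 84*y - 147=20*y^2 + 140*y + 245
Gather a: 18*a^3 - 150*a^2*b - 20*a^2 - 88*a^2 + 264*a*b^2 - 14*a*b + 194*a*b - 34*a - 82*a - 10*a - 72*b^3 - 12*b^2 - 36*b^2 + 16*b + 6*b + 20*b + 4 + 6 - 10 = 18*a^3 + a^2*(-150*b - 108) + a*(264*b^2 + 180*b - 126) - 72*b^3 - 48*b^2 + 42*b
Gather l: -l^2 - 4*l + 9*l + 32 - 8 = -l^2 + 5*l + 24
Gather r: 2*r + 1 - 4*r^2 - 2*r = 1 - 4*r^2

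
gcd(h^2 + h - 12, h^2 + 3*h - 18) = h - 3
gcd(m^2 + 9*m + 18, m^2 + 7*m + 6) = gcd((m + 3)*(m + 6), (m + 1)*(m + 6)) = m + 6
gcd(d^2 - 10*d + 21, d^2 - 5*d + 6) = d - 3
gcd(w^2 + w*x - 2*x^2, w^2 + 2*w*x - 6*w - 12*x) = w + 2*x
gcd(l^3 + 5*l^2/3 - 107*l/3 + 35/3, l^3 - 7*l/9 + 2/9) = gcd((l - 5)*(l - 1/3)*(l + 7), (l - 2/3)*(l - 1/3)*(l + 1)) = l - 1/3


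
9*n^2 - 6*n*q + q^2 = (-3*n + q)^2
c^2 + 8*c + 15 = (c + 3)*(c + 5)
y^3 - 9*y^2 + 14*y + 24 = (y - 6)*(y - 4)*(y + 1)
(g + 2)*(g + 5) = g^2 + 7*g + 10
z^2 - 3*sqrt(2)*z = z*(z - 3*sqrt(2))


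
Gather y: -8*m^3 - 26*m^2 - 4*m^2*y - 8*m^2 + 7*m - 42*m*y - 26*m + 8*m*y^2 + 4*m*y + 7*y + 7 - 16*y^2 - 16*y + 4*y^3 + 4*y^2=-8*m^3 - 34*m^2 - 19*m + 4*y^3 + y^2*(8*m - 12) + y*(-4*m^2 - 38*m - 9) + 7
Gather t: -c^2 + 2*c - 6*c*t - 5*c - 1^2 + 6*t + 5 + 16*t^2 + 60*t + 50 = -c^2 - 3*c + 16*t^2 + t*(66 - 6*c) + 54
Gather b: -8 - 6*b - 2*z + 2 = -6*b - 2*z - 6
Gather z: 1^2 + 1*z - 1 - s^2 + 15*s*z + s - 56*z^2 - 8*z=-s^2 + s - 56*z^2 + z*(15*s - 7)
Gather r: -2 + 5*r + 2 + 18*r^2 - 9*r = 18*r^2 - 4*r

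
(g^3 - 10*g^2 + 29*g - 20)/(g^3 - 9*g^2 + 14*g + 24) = (g^2 - 6*g + 5)/(g^2 - 5*g - 6)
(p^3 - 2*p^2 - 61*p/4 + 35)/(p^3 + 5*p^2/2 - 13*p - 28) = (p - 5/2)/(p + 2)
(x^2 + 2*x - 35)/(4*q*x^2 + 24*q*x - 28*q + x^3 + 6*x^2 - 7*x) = (x - 5)/(4*q*x - 4*q + x^2 - x)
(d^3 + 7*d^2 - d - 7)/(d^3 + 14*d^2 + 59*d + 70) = (d^2 - 1)/(d^2 + 7*d + 10)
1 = 1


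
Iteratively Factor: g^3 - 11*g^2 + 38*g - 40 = (g - 2)*(g^2 - 9*g + 20) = (g - 5)*(g - 2)*(g - 4)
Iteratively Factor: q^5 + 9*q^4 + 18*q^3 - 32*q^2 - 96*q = (q - 2)*(q^4 + 11*q^3 + 40*q^2 + 48*q) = (q - 2)*(q + 4)*(q^3 + 7*q^2 + 12*q) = q*(q - 2)*(q + 4)*(q^2 + 7*q + 12) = q*(q - 2)*(q + 4)^2*(q + 3)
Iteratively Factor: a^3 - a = (a - 1)*(a^2 + a) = (a - 1)*(a + 1)*(a)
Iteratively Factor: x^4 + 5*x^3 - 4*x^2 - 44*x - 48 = (x + 2)*(x^3 + 3*x^2 - 10*x - 24) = (x + 2)*(x + 4)*(x^2 - x - 6) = (x + 2)^2*(x + 4)*(x - 3)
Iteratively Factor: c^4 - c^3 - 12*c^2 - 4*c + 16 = (c + 2)*(c^3 - 3*c^2 - 6*c + 8) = (c - 4)*(c + 2)*(c^2 + c - 2) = (c - 4)*(c - 1)*(c + 2)*(c + 2)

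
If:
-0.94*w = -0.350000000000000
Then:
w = 0.37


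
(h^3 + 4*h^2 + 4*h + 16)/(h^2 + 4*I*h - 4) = (h^2 + 2*h*(2 - I) - 8*I)/(h + 2*I)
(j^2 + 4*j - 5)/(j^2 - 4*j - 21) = (-j^2 - 4*j + 5)/(-j^2 + 4*j + 21)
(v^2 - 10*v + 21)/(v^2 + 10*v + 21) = (v^2 - 10*v + 21)/(v^2 + 10*v + 21)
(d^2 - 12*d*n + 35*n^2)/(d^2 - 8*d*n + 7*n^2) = (d - 5*n)/(d - n)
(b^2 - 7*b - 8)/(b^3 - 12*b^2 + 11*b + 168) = (b + 1)/(b^2 - 4*b - 21)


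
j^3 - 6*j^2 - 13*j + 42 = (j - 7)*(j - 2)*(j + 3)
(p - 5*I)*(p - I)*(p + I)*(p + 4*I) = p^4 - I*p^3 + 21*p^2 - I*p + 20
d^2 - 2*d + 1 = (d - 1)^2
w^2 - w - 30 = (w - 6)*(w + 5)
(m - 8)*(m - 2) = m^2 - 10*m + 16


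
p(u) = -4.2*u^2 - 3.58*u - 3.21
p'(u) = -8.4*u - 3.58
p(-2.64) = -23.03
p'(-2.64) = 18.60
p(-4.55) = -73.87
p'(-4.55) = 34.64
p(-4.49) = -71.81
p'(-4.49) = 34.14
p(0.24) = -4.31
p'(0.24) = -5.60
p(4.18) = -91.56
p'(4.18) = -38.69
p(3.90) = -81.05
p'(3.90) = -36.34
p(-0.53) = -2.49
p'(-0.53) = 0.87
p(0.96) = -10.52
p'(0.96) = -11.64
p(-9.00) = -311.19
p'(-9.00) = 72.02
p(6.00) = -175.89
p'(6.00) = -53.98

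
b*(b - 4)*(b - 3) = b^3 - 7*b^2 + 12*b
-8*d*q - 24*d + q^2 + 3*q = (-8*d + q)*(q + 3)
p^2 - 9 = (p - 3)*(p + 3)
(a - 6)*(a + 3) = a^2 - 3*a - 18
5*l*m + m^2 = m*(5*l + m)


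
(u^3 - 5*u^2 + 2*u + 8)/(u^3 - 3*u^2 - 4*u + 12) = (u^2 - 3*u - 4)/(u^2 - u - 6)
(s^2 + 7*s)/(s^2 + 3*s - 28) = s/(s - 4)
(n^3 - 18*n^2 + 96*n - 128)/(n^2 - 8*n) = n - 10 + 16/n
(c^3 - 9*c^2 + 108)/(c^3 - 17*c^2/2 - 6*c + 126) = 2*(c + 3)/(2*c + 7)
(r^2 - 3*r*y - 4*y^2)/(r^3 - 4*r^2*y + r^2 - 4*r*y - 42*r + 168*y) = (r + y)/(r^2 + r - 42)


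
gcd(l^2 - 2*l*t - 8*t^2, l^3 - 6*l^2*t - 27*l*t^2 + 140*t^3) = -l + 4*t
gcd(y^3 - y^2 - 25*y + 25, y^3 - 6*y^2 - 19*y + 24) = y - 1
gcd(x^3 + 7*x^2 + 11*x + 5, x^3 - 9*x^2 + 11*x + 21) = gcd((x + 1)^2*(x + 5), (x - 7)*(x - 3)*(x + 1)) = x + 1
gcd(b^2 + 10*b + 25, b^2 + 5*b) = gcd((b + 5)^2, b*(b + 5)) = b + 5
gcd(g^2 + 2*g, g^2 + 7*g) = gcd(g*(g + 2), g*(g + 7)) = g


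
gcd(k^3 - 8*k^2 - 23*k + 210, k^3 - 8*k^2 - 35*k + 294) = k - 7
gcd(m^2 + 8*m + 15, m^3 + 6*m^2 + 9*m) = m + 3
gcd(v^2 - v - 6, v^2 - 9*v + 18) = v - 3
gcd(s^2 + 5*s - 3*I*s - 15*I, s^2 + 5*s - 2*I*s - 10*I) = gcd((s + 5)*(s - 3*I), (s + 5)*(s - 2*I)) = s + 5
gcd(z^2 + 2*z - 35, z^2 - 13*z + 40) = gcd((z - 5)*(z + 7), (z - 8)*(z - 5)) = z - 5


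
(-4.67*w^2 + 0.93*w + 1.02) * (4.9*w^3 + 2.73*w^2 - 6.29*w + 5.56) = -22.883*w^5 - 8.1921*w^4 + 36.9112*w^3 - 29.0303*w^2 - 1.245*w + 5.6712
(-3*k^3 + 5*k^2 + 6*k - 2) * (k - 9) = -3*k^4 + 32*k^3 - 39*k^2 - 56*k + 18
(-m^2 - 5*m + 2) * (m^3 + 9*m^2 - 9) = -m^5 - 14*m^4 - 43*m^3 + 27*m^2 + 45*m - 18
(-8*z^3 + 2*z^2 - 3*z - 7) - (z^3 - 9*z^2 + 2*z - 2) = -9*z^3 + 11*z^2 - 5*z - 5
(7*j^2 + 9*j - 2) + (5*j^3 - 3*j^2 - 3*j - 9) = 5*j^3 + 4*j^2 + 6*j - 11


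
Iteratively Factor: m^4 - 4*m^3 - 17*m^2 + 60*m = (m + 4)*(m^3 - 8*m^2 + 15*m) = m*(m + 4)*(m^2 - 8*m + 15) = m*(m - 5)*(m + 4)*(m - 3)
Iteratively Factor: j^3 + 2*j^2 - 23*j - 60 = (j - 5)*(j^2 + 7*j + 12) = (j - 5)*(j + 3)*(j + 4)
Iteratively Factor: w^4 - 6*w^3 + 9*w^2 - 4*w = (w - 1)*(w^3 - 5*w^2 + 4*w) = (w - 1)^2*(w^2 - 4*w) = (w - 4)*(w - 1)^2*(w)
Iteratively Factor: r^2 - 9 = (r - 3)*(r + 3)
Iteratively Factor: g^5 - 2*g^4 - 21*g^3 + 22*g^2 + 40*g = (g + 1)*(g^4 - 3*g^3 - 18*g^2 + 40*g) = g*(g + 1)*(g^3 - 3*g^2 - 18*g + 40) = g*(g + 1)*(g + 4)*(g^2 - 7*g + 10) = g*(g - 2)*(g + 1)*(g + 4)*(g - 5)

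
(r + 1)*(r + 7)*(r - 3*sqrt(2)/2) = r^3 - 3*sqrt(2)*r^2/2 + 8*r^2 - 12*sqrt(2)*r + 7*r - 21*sqrt(2)/2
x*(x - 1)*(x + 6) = x^3 + 5*x^2 - 6*x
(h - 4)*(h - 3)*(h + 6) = h^3 - h^2 - 30*h + 72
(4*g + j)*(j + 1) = 4*g*j + 4*g + j^2 + j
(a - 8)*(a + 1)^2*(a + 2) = a^4 - 4*a^3 - 27*a^2 - 38*a - 16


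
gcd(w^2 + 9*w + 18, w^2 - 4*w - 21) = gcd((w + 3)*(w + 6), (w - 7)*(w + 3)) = w + 3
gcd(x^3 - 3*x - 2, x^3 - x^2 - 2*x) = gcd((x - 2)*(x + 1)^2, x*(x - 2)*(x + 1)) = x^2 - x - 2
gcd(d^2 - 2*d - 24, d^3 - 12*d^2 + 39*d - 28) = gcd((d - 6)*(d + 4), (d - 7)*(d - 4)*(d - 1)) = 1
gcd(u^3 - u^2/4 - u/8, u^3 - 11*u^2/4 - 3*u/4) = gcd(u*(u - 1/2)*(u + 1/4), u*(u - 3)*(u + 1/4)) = u^2 + u/4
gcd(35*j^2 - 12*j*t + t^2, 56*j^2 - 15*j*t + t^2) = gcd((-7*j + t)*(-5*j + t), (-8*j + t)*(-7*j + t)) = -7*j + t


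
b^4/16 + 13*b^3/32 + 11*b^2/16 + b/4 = b*(b/4 + 1/2)*(b/4 + 1)*(b + 1/2)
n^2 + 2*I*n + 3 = (n - I)*(n + 3*I)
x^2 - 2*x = x*(x - 2)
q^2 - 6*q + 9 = (q - 3)^2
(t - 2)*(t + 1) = t^2 - t - 2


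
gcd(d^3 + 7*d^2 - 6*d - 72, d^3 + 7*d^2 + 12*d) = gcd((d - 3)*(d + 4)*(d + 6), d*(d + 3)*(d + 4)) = d + 4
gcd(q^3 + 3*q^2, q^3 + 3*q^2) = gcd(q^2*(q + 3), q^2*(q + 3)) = q^3 + 3*q^2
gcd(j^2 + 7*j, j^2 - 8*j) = j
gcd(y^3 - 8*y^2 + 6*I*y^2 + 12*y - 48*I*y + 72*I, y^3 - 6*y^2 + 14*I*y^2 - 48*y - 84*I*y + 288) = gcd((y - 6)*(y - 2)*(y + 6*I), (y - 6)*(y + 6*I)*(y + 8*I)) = y^2 + y*(-6 + 6*I) - 36*I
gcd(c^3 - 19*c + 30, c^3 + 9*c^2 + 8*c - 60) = c^2 + 3*c - 10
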